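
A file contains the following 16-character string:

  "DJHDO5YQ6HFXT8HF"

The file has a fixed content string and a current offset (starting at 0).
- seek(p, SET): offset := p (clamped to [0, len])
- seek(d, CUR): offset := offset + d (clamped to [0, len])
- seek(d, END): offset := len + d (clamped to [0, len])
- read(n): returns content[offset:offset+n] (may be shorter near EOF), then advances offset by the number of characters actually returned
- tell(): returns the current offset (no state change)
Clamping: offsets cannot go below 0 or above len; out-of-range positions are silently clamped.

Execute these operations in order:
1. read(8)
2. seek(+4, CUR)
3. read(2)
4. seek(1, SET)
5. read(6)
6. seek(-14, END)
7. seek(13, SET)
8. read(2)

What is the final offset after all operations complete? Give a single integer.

Answer: 15

Derivation:
After 1 (read(8)): returned 'DJHDO5YQ', offset=8
After 2 (seek(+4, CUR)): offset=12
After 3 (read(2)): returned 'T8', offset=14
After 4 (seek(1, SET)): offset=1
After 5 (read(6)): returned 'JHDO5Y', offset=7
After 6 (seek(-14, END)): offset=2
After 7 (seek(13, SET)): offset=13
After 8 (read(2)): returned '8H', offset=15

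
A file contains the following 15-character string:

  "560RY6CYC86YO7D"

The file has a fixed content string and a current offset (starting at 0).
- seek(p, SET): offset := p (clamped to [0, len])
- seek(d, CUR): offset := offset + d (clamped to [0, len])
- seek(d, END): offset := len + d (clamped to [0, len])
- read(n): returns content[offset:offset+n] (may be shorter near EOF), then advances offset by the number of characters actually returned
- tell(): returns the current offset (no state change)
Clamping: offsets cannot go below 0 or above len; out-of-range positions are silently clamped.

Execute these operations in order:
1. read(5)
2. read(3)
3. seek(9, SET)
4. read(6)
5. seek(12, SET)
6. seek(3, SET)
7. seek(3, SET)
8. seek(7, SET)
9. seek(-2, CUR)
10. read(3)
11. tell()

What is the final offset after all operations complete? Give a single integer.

Answer: 8

Derivation:
After 1 (read(5)): returned '560RY', offset=5
After 2 (read(3)): returned '6CY', offset=8
After 3 (seek(9, SET)): offset=9
After 4 (read(6)): returned '86YO7D', offset=15
After 5 (seek(12, SET)): offset=12
After 6 (seek(3, SET)): offset=3
After 7 (seek(3, SET)): offset=3
After 8 (seek(7, SET)): offset=7
After 9 (seek(-2, CUR)): offset=5
After 10 (read(3)): returned '6CY', offset=8
After 11 (tell()): offset=8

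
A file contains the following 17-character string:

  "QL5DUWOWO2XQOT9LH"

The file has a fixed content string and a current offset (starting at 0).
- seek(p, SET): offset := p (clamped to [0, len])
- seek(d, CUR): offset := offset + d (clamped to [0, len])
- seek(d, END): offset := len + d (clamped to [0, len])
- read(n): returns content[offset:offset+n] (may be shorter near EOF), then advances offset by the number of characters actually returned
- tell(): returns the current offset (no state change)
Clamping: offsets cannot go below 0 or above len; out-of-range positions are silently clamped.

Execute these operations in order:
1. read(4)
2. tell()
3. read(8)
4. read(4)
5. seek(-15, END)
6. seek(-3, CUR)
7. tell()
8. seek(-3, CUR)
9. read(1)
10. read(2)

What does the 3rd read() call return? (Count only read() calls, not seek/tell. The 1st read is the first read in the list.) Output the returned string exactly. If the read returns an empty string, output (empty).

After 1 (read(4)): returned 'QL5D', offset=4
After 2 (tell()): offset=4
After 3 (read(8)): returned 'UWOWO2XQ', offset=12
After 4 (read(4)): returned 'OT9L', offset=16
After 5 (seek(-15, END)): offset=2
After 6 (seek(-3, CUR)): offset=0
After 7 (tell()): offset=0
After 8 (seek(-3, CUR)): offset=0
After 9 (read(1)): returned 'Q', offset=1
After 10 (read(2)): returned 'L5', offset=3

Answer: OT9L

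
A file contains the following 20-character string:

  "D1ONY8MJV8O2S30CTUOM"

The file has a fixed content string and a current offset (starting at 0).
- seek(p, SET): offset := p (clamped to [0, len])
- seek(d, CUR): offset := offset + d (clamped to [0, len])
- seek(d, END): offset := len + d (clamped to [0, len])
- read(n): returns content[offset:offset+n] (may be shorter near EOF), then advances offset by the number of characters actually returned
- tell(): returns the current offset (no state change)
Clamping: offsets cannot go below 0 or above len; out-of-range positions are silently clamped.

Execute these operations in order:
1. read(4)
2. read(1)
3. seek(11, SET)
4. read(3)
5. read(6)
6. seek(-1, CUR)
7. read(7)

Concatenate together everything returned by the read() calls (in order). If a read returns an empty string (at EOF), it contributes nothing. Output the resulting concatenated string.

Answer: D1ONY2S30CTUOMM

Derivation:
After 1 (read(4)): returned 'D1ON', offset=4
After 2 (read(1)): returned 'Y', offset=5
After 3 (seek(11, SET)): offset=11
After 4 (read(3)): returned '2S3', offset=14
After 5 (read(6)): returned '0CTUOM', offset=20
After 6 (seek(-1, CUR)): offset=19
After 7 (read(7)): returned 'M', offset=20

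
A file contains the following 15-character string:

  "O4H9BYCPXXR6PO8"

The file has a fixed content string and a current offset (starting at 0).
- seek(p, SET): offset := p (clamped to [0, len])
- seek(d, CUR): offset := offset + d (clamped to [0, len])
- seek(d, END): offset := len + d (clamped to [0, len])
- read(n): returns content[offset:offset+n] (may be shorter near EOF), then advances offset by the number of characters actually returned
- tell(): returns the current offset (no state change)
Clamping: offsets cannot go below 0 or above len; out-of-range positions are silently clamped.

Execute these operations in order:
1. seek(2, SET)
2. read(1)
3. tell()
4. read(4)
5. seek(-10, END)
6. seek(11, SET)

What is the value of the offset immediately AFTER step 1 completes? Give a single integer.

Answer: 2

Derivation:
After 1 (seek(2, SET)): offset=2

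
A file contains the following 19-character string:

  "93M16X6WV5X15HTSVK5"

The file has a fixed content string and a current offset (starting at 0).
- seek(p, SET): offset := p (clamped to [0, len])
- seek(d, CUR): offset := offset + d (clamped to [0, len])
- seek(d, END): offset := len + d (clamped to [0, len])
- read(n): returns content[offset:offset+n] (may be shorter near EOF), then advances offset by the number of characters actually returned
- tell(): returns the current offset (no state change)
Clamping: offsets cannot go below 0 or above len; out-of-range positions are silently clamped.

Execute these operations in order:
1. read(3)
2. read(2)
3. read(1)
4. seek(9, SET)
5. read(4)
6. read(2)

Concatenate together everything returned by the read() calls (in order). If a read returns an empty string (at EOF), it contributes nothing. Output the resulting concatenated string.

Answer: 93M16X5X15HT

Derivation:
After 1 (read(3)): returned '93M', offset=3
After 2 (read(2)): returned '16', offset=5
After 3 (read(1)): returned 'X', offset=6
After 4 (seek(9, SET)): offset=9
After 5 (read(4)): returned '5X15', offset=13
After 6 (read(2)): returned 'HT', offset=15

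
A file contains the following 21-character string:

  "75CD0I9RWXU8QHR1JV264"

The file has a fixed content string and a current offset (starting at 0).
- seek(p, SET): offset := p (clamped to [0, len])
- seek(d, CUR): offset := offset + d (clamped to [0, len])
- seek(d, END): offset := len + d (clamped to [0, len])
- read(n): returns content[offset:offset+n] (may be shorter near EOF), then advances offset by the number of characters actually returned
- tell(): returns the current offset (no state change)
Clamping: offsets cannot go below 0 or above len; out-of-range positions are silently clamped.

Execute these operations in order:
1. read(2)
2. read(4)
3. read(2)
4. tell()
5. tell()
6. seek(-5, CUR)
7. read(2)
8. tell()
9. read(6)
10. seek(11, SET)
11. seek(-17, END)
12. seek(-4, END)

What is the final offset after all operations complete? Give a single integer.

Answer: 17

Derivation:
After 1 (read(2)): returned '75', offset=2
After 2 (read(4)): returned 'CD0I', offset=6
After 3 (read(2)): returned '9R', offset=8
After 4 (tell()): offset=8
After 5 (tell()): offset=8
After 6 (seek(-5, CUR)): offset=3
After 7 (read(2)): returned 'D0', offset=5
After 8 (tell()): offset=5
After 9 (read(6)): returned 'I9RWXU', offset=11
After 10 (seek(11, SET)): offset=11
After 11 (seek(-17, END)): offset=4
After 12 (seek(-4, END)): offset=17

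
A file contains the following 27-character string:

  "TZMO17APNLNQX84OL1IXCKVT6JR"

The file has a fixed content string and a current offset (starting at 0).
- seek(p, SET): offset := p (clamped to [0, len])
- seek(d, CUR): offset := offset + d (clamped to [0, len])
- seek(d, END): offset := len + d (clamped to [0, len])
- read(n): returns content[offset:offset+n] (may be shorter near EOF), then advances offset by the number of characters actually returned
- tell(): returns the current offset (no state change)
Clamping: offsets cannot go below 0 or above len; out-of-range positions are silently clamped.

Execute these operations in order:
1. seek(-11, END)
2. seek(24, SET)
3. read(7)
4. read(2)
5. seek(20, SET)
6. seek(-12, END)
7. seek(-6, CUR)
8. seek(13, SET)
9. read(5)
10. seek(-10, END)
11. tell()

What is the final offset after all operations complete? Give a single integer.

Answer: 17

Derivation:
After 1 (seek(-11, END)): offset=16
After 2 (seek(24, SET)): offset=24
After 3 (read(7)): returned '6JR', offset=27
After 4 (read(2)): returned '', offset=27
After 5 (seek(20, SET)): offset=20
After 6 (seek(-12, END)): offset=15
After 7 (seek(-6, CUR)): offset=9
After 8 (seek(13, SET)): offset=13
After 9 (read(5)): returned '84OL1', offset=18
After 10 (seek(-10, END)): offset=17
After 11 (tell()): offset=17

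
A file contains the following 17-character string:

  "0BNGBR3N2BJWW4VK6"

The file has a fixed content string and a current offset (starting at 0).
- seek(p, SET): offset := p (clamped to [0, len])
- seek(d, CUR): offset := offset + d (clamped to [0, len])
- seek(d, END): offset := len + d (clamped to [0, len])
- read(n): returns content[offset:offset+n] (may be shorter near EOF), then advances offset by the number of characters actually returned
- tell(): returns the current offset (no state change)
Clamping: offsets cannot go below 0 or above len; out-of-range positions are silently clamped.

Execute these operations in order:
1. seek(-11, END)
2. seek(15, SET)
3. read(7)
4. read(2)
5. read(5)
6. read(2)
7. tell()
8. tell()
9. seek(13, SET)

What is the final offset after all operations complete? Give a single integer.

Answer: 13

Derivation:
After 1 (seek(-11, END)): offset=6
After 2 (seek(15, SET)): offset=15
After 3 (read(7)): returned 'K6', offset=17
After 4 (read(2)): returned '', offset=17
After 5 (read(5)): returned '', offset=17
After 6 (read(2)): returned '', offset=17
After 7 (tell()): offset=17
After 8 (tell()): offset=17
After 9 (seek(13, SET)): offset=13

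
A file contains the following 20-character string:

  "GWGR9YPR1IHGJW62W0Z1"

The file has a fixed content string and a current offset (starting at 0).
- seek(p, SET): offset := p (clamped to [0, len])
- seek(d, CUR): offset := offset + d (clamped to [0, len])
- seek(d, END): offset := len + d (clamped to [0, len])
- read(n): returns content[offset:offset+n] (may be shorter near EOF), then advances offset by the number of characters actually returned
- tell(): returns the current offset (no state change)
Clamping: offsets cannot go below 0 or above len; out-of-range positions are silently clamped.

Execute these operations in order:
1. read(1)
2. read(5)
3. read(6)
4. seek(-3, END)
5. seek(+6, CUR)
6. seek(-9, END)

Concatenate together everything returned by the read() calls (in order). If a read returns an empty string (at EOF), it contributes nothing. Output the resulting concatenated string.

Answer: GWGR9YPR1IHG

Derivation:
After 1 (read(1)): returned 'G', offset=1
After 2 (read(5)): returned 'WGR9Y', offset=6
After 3 (read(6)): returned 'PR1IHG', offset=12
After 4 (seek(-3, END)): offset=17
After 5 (seek(+6, CUR)): offset=20
After 6 (seek(-9, END)): offset=11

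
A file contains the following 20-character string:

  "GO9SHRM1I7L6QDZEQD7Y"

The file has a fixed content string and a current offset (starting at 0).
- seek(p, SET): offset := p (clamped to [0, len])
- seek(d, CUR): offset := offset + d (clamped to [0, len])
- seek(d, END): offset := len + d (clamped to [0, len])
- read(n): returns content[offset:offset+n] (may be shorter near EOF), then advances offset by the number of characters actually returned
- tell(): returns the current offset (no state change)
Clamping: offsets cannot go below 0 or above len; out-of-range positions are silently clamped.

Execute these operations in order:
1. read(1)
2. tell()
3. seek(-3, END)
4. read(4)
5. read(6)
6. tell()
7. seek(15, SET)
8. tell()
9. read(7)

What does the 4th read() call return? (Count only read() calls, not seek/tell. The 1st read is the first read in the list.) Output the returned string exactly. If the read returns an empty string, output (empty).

After 1 (read(1)): returned 'G', offset=1
After 2 (tell()): offset=1
After 3 (seek(-3, END)): offset=17
After 4 (read(4)): returned 'D7Y', offset=20
After 5 (read(6)): returned '', offset=20
After 6 (tell()): offset=20
After 7 (seek(15, SET)): offset=15
After 8 (tell()): offset=15
After 9 (read(7)): returned 'EQD7Y', offset=20

Answer: EQD7Y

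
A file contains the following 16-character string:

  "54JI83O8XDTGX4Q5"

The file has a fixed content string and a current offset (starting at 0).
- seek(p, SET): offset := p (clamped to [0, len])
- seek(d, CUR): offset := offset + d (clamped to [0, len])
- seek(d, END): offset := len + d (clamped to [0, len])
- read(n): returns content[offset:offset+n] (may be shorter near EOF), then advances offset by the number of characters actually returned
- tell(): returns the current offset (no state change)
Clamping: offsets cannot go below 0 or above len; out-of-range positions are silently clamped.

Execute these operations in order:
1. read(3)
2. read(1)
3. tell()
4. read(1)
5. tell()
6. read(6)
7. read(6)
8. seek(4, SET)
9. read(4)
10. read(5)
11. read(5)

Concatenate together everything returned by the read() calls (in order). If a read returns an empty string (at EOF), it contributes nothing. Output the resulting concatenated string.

After 1 (read(3)): returned '54J', offset=3
After 2 (read(1)): returned 'I', offset=4
After 3 (tell()): offset=4
After 4 (read(1)): returned '8', offset=5
After 5 (tell()): offset=5
After 6 (read(6)): returned '3O8XDT', offset=11
After 7 (read(6)): returned 'GX4Q5', offset=16
After 8 (seek(4, SET)): offset=4
After 9 (read(4)): returned '83O8', offset=8
After 10 (read(5)): returned 'XDTGX', offset=13
After 11 (read(5)): returned '4Q5', offset=16

Answer: 54JI83O8XDTGX4Q583O8XDTGX4Q5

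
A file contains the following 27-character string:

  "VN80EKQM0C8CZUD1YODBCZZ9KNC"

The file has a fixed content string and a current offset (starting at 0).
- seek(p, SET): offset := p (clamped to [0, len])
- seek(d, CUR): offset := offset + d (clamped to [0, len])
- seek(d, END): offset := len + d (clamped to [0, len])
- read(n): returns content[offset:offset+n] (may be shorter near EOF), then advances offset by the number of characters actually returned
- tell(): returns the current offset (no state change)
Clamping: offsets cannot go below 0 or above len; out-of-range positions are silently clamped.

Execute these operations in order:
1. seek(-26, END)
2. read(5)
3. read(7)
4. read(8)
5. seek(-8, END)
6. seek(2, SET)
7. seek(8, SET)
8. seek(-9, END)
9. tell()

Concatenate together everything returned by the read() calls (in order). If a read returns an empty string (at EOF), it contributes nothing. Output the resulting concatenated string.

Answer: N80EKQM0C8CZUD1YODBC

Derivation:
After 1 (seek(-26, END)): offset=1
After 2 (read(5)): returned 'N80EK', offset=6
After 3 (read(7)): returned 'QM0C8CZ', offset=13
After 4 (read(8)): returned 'UD1YODBC', offset=21
After 5 (seek(-8, END)): offset=19
After 6 (seek(2, SET)): offset=2
After 7 (seek(8, SET)): offset=8
After 8 (seek(-9, END)): offset=18
After 9 (tell()): offset=18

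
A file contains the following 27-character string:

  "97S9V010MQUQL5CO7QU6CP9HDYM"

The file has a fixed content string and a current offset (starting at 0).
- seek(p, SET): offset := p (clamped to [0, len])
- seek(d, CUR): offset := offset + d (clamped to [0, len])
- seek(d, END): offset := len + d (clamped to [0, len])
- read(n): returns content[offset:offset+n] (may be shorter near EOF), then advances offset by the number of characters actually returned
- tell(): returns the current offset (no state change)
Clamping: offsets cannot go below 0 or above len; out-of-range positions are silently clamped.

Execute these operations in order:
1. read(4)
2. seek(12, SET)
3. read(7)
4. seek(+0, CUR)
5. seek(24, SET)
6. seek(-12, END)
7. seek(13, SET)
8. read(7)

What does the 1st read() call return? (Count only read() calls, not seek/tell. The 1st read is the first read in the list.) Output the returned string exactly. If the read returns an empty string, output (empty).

Answer: 97S9

Derivation:
After 1 (read(4)): returned '97S9', offset=4
After 2 (seek(12, SET)): offset=12
After 3 (read(7)): returned 'L5CO7QU', offset=19
After 4 (seek(+0, CUR)): offset=19
After 5 (seek(24, SET)): offset=24
After 6 (seek(-12, END)): offset=15
After 7 (seek(13, SET)): offset=13
After 8 (read(7)): returned '5CO7QU6', offset=20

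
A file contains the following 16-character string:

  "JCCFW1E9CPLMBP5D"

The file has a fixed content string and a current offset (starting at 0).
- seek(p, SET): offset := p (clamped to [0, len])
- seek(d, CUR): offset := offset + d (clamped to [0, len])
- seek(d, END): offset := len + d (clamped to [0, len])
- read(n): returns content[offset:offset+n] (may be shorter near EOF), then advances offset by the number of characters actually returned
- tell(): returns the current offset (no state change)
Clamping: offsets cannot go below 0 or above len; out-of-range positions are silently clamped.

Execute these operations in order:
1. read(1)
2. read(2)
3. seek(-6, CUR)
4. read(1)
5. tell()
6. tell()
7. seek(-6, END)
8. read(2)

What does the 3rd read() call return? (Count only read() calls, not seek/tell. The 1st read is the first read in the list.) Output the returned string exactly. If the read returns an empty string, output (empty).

Answer: J

Derivation:
After 1 (read(1)): returned 'J', offset=1
After 2 (read(2)): returned 'CC', offset=3
After 3 (seek(-6, CUR)): offset=0
After 4 (read(1)): returned 'J', offset=1
After 5 (tell()): offset=1
After 6 (tell()): offset=1
After 7 (seek(-6, END)): offset=10
After 8 (read(2)): returned 'LM', offset=12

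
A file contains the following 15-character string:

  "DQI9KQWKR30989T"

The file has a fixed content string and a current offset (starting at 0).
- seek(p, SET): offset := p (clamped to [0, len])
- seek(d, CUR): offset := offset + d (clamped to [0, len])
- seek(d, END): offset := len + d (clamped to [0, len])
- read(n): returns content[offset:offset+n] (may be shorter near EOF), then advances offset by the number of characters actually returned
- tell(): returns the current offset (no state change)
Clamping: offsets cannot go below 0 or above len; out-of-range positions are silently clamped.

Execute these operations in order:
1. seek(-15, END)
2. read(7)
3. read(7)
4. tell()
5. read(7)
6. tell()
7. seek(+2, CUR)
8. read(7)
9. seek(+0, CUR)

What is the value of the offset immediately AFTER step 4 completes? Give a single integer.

Answer: 14

Derivation:
After 1 (seek(-15, END)): offset=0
After 2 (read(7)): returned 'DQI9KQW', offset=7
After 3 (read(7)): returned 'KR30989', offset=14
After 4 (tell()): offset=14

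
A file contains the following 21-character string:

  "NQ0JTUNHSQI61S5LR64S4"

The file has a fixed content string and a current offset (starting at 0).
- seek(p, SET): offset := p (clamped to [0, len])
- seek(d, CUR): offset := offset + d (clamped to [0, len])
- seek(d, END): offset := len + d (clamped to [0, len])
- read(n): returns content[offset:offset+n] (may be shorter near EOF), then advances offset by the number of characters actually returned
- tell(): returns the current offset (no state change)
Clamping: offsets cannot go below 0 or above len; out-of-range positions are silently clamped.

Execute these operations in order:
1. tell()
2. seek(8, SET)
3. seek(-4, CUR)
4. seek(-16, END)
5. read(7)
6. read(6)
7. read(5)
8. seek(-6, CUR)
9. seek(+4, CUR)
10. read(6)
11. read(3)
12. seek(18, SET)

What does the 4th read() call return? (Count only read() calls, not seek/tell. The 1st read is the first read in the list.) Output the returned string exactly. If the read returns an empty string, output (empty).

After 1 (tell()): offset=0
After 2 (seek(8, SET)): offset=8
After 3 (seek(-4, CUR)): offset=4
After 4 (seek(-16, END)): offset=5
After 5 (read(7)): returned 'UNHSQI6', offset=12
After 6 (read(6)): returned '1S5LR6', offset=18
After 7 (read(5)): returned '4S4', offset=21
After 8 (seek(-6, CUR)): offset=15
After 9 (seek(+4, CUR)): offset=19
After 10 (read(6)): returned 'S4', offset=21
After 11 (read(3)): returned '', offset=21
After 12 (seek(18, SET)): offset=18

Answer: S4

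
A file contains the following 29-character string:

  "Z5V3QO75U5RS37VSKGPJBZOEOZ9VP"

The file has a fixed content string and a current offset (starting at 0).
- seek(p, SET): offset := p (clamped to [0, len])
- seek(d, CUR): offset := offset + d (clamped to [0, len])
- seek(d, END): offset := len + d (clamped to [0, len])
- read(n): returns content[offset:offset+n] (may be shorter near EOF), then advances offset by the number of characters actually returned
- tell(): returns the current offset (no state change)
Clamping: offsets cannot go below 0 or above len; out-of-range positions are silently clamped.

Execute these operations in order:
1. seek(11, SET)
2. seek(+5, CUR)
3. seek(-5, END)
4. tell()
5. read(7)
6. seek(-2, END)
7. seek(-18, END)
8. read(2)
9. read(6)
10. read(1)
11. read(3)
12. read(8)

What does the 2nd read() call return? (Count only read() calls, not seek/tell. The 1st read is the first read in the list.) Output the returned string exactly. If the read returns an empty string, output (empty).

Answer: S3

Derivation:
After 1 (seek(11, SET)): offset=11
After 2 (seek(+5, CUR)): offset=16
After 3 (seek(-5, END)): offset=24
After 4 (tell()): offset=24
After 5 (read(7)): returned 'OZ9VP', offset=29
After 6 (seek(-2, END)): offset=27
After 7 (seek(-18, END)): offset=11
After 8 (read(2)): returned 'S3', offset=13
After 9 (read(6)): returned '7VSKGP', offset=19
After 10 (read(1)): returned 'J', offset=20
After 11 (read(3)): returned 'BZO', offset=23
After 12 (read(8)): returned 'EOZ9VP', offset=29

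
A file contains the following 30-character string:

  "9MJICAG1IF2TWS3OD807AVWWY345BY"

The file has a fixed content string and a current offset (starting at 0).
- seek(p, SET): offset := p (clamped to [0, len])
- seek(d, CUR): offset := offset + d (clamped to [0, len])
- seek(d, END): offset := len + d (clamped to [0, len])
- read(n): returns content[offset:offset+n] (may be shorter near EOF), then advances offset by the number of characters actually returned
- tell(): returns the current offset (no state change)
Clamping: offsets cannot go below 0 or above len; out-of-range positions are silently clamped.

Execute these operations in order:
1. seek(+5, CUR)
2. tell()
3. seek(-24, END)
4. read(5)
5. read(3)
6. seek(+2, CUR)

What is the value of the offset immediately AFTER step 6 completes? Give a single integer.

Answer: 16

Derivation:
After 1 (seek(+5, CUR)): offset=5
After 2 (tell()): offset=5
After 3 (seek(-24, END)): offset=6
After 4 (read(5)): returned 'G1IF2', offset=11
After 5 (read(3)): returned 'TWS', offset=14
After 6 (seek(+2, CUR)): offset=16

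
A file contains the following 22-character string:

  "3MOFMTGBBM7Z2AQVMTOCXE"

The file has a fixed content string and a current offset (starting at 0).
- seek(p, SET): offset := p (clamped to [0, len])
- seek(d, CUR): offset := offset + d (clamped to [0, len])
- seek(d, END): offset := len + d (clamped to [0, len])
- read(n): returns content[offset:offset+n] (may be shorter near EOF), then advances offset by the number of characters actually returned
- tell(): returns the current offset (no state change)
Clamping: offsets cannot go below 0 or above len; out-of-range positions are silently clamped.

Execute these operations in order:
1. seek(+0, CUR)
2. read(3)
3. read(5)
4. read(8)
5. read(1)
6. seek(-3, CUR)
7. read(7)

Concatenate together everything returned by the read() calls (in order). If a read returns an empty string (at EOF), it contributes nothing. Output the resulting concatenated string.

Answer: 3MOFMTGBBM7Z2AQVMQVMTOCX

Derivation:
After 1 (seek(+0, CUR)): offset=0
After 2 (read(3)): returned '3MO', offset=3
After 3 (read(5)): returned 'FMTGB', offset=8
After 4 (read(8)): returned 'BM7Z2AQV', offset=16
After 5 (read(1)): returned 'M', offset=17
After 6 (seek(-3, CUR)): offset=14
After 7 (read(7)): returned 'QVMTOCX', offset=21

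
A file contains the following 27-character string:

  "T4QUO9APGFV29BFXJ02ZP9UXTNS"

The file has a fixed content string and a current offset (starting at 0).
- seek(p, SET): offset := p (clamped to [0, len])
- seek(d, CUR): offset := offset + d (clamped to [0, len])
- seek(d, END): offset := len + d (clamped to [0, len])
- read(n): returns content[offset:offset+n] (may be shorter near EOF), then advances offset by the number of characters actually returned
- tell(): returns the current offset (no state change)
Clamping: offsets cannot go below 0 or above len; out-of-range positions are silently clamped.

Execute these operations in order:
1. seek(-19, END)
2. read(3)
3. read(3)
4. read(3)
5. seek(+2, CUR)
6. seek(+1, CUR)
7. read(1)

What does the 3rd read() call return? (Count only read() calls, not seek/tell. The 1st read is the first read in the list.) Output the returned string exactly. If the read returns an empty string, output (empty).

After 1 (seek(-19, END)): offset=8
After 2 (read(3)): returned 'GFV', offset=11
After 3 (read(3)): returned '29B', offset=14
After 4 (read(3)): returned 'FXJ', offset=17
After 5 (seek(+2, CUR)): offset=19
After 6 (seek(+1, CUR)): offset=20
After 7 (read(1)): returned 'P', offset=21

Answer: FXJ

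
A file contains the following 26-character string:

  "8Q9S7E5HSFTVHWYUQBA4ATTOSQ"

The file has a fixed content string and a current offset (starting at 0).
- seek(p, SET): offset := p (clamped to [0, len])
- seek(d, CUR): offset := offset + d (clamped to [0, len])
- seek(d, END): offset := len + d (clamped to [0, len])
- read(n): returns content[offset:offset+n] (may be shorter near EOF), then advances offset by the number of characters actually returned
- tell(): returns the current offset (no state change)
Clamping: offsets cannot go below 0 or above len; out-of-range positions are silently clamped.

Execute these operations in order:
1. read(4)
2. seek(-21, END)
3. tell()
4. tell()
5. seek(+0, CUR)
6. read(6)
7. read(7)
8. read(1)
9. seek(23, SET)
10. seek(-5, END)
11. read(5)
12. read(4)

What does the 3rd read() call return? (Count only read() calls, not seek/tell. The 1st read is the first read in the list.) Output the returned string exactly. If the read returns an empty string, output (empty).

Answer: VHWYUQB

Derivation:
After 1 (read(4)): returned '8Q9S', offset=4
After 2 (seek(-21, END)): offset=5
After 3 (tell()): offset=5
After 4 (tell()): offset=5
After 5 (seek(+0, CUR)): offset=5
After 6 (read(6)): returned 'E5HSFT', offset=11
After 7 (read(7)): returned 'VHWYUQB', offset=18
After 8 (read(1)): returned 'A', offset=19
After 9 (seek(23, SET)): offset=23
After 10 (seek(-5, END)): offset=21
After 11 (read(5)): returned 'TTOSQ', offset=26
After 12 (read(4)): returned '', offset=26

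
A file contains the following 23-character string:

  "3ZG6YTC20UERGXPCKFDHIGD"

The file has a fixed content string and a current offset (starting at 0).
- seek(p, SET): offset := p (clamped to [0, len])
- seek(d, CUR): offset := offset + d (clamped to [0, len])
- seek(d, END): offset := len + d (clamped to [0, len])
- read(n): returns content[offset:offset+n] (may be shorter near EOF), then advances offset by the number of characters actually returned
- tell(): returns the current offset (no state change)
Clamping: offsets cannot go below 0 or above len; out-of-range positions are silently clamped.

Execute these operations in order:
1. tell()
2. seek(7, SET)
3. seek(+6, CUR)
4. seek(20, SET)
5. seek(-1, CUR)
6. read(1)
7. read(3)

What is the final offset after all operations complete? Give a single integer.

Answer: 23

Derivation:
After 1 (tell()): offset=0
After 2 (seek(7, SET)): offset=7
After 3 (seek(+6, CUR)): offset=13
After 4 (seek(20, SET)): offset=20
After 5 (seek(-1, CUR)): offset=19
After 6 (read(1)): returned 'H', offset=20
After 7 (read(3)): returned 'IGD', offset=23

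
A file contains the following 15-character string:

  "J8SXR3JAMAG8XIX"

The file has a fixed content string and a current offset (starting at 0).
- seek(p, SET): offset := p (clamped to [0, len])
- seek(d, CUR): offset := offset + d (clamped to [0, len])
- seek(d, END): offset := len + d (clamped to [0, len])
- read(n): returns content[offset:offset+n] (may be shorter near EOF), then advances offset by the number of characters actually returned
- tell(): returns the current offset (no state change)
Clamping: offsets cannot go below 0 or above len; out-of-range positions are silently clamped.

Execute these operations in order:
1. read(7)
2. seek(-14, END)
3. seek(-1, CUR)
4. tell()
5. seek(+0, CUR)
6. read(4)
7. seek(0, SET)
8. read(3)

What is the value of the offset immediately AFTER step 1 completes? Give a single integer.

After 1 (read(7)): returned 'J8SXR3J', offset=7

Answer: 7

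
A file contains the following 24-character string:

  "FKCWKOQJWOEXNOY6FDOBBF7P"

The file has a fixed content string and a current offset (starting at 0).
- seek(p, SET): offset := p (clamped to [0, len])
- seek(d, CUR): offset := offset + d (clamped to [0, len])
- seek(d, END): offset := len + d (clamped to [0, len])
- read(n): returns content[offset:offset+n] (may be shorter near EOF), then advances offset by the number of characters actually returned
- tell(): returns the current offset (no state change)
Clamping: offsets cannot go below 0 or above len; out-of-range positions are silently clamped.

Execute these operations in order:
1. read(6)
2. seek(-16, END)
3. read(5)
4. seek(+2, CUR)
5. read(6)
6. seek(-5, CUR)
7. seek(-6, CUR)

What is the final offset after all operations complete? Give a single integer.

After 1 (read(6)): returned 'FKCWKO', offset=6
After 2 (seek(-16, END)): offset=8
After 3 (read(5)): returned 'WOEXN', offset=13
After 4 (seek(+2, CUR)): offset=15
After 5 (read(6)): returned '6FDOBB', offset=21
After 6 (seek(-5, CUR)): offset=16
After 7 (seek(-6, CUR)): offset=10

Answer: 10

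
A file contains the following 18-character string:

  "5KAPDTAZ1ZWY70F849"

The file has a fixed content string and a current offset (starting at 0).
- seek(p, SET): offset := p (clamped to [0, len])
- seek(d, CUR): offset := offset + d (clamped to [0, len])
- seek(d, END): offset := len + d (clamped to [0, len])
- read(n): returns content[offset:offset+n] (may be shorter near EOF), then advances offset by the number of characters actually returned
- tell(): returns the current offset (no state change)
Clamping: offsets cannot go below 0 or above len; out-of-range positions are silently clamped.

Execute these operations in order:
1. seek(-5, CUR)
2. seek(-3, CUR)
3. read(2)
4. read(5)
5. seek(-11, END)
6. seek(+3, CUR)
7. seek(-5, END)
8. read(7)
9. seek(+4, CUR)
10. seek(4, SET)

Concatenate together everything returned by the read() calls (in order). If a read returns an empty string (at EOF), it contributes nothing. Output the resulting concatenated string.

After 1 (seek(-5, CUR)): offset=0
After 2 (seek(-3, CUR)): offset=0
After 3 (read(2)): returned '5K', offset=2
After 4 (read(5)): returned 'APDTA', offset=7
After 5 (seek(-11, END)): offset=7
After 6 (seek(+3, CUR)): offset=10
After 7 (seek(-5, END)): offset=13
After 8 (read(7)): returned '0F849', offset=18
After 9 (seek(+4, CUR)): offset=18
After 10 (seek(4, SET)): offset=4

Answer: 5KAPDTA0F849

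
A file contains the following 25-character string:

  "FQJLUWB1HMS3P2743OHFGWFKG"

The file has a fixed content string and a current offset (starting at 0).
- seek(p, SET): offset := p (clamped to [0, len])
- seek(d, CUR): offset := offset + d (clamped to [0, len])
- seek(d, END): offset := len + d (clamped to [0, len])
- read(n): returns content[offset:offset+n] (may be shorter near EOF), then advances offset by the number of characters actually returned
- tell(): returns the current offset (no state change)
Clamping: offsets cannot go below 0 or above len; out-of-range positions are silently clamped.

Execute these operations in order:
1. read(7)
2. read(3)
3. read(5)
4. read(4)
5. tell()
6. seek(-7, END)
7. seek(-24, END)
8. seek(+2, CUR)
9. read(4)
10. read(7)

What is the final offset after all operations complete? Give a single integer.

Answer: 14

Derivation:
After 1 (read(7)): returned 'FQJLUWB', offset=7
After 2 (read(3)): returned '1HM', offset=10
After 3 (read(5)): returned 'S3P27', offset=15
After 4 (read(4)): returned '43OH', offset=19
After 5 (tell()): offset=19
After 6 (seek(-7, END)): offset=18
After 7 (seek(-24, END)): offset=1
After 8 (seek(+2, CUR)): offset=3
After 9 (read(4)): returned 'LUWB', offset=7
After 10 (read(7)): returned '1HMS3P2', offset=14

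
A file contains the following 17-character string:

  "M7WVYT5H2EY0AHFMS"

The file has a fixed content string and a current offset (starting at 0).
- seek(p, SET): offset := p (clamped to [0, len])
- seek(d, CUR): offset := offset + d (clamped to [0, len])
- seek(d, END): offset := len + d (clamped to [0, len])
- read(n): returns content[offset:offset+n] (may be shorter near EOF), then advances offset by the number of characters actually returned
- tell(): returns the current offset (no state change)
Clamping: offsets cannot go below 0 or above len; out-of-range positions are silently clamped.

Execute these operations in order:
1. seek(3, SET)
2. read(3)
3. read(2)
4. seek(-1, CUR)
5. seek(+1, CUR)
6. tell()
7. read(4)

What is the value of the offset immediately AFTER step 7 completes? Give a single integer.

After 1 (seek(3, SET)): offset=3
After 2 (read(3)): returned 'VYT', offset=6
After 3 (read(2)): returned '5H', offset=8
After 4 (seek(-1, CUR)): offset=7
After 5 (seek(+1, CUR)): offset=8
After 6 (tell()): offset=8
After 7 (read(4)): returned '2EY0', offset=12

Answer: 12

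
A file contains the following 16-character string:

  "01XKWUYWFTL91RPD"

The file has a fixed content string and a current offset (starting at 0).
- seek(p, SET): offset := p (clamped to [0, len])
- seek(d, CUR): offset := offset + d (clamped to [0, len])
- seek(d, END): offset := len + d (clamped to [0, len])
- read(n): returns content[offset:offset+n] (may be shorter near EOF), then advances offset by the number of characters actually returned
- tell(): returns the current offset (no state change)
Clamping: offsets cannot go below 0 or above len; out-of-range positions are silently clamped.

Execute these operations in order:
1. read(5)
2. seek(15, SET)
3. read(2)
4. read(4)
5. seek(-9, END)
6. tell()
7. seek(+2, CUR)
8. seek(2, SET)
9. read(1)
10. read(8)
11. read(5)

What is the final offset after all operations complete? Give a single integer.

Answer: 16

Derivation:
After 1 (read(5)): returned '01XKW', offset=5
After 2 (seek(15, SET)): offset=15
After 3 (read(2)): returned 'D', offset=16
After 4 (read(4)): returned '', offset=16
After 5 (seek(-9, END)): offset=7
After 6 (tell()): offset=7
After 7 (seek(+2, CUR)): offset=9
After 8 (seek(2, SET)): offset=2
After 9 (read(1)): returned 'X', offset=3
After 10 (read(8)): returned 'KWUYWFTL', offset=11
After 11 (read(5)): returned '91RPD', offset=16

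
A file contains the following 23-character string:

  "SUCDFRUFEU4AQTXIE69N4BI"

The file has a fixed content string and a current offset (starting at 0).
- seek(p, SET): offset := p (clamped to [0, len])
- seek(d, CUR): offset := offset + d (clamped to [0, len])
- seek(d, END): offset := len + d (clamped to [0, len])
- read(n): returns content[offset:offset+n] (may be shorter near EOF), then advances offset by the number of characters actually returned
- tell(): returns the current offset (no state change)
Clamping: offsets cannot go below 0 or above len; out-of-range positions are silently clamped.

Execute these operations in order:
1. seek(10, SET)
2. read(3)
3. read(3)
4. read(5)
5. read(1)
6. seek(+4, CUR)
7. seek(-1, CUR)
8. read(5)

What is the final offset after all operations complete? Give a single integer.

Answer: 23

Derivation:
After 1 (seek(10, SET)): offset=10
After 2 (read(3)): returned '4AQ', offset=13
After 3 (read(3)): returned 'TXI', offset=16
After 4 (read(5)): returned 'E69N4', offset=21
After 5 (read(1)): returned 'B', offset=22
After 6 (seek(+4, CUR)): offset=23
After 7 (seek(-1, CUR)): offset=22
After 8 (read(5)): returned 'I', offset=23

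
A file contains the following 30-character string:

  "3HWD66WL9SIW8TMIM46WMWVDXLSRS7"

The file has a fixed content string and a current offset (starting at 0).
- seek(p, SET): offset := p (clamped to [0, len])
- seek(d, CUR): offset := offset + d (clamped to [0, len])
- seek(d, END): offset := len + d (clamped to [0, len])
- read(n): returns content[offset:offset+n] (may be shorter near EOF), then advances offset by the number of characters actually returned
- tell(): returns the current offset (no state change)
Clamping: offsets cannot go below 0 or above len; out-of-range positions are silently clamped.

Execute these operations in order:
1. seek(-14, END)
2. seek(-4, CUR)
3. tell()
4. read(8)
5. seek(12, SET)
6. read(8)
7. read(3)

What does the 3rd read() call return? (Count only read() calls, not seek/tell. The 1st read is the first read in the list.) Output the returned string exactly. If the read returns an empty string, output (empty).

Answer: MWV

Derivation:
After 1 (seek(-14, END)): offset=16
After 2 (seek(-4, CUR)): offset=12
After 3 (tell()): offset=12
After 4 (read(8)): returned '8TMIM46W', offset=20
After 5 (seek(12, SET)): offset=12
After 6 (read(8)): returned '8TMIM46W', offset=20
After 7 (read(3)): returned 'MWV', offset=23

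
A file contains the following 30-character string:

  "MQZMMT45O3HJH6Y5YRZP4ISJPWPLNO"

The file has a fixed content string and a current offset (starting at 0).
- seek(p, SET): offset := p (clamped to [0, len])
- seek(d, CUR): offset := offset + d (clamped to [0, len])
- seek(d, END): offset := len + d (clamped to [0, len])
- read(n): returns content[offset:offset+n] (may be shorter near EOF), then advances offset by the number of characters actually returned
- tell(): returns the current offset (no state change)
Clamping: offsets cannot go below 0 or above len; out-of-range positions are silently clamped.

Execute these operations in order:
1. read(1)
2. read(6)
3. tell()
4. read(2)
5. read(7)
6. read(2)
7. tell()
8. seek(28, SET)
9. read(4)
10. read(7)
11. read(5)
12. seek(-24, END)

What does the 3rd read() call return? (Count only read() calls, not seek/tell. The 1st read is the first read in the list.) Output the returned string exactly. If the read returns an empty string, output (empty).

After 1 (read(1)): returned 'M', offset=1
After 2 (read(6)): returned 'QZMMT4', offset=7
After 3 (tell()): offset=7
After 4 (read(2)): returned '5O', offset=9
After 5 (read(7)): returned '3HJH6Y5', offset=16
After 6 (read(2)): returned 'YR', offset=18
After 7 (tell()): offset=18
After 8 (seek(28, SET)): offset=28
After 9 (read(4)): returned 'NO', offset=30
After 10 (read(7)): returned '', offset=30
After 11 (read(5)): returned '', offset=30
After 12 (seek(-24, END)): offset=6

Answer: 5O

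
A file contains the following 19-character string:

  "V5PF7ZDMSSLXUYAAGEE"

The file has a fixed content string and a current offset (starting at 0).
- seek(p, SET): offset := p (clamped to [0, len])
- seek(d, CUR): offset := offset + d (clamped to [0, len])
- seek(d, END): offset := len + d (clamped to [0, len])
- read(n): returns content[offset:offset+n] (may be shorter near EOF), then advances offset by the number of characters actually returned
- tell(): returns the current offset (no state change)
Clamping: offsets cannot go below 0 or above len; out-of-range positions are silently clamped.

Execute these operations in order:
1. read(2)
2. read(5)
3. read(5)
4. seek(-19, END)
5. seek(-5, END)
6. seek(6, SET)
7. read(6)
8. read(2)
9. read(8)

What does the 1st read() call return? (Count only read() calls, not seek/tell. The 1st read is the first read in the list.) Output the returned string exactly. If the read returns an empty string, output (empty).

Answer: V5

Derivation:
After 1 (read(2)): returned 'V5', offset=2
After 2 (read(5)): returned 'PF7ZD', offset=7
After 3 (read(5)): returned 'MSSLX', offset=12
After 4 (seek(-19, END)): offset=0
After 5 (seek(-5, END)): offset=14
After 6 (seek(6, SET)): offset=6
After 7 (read(6)): returned 'DMSSLX', offset=12
After 8 (read(2)): returned 'UY', offset=14
After 9 (read(8)): returned 'AAGEE', offset=19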